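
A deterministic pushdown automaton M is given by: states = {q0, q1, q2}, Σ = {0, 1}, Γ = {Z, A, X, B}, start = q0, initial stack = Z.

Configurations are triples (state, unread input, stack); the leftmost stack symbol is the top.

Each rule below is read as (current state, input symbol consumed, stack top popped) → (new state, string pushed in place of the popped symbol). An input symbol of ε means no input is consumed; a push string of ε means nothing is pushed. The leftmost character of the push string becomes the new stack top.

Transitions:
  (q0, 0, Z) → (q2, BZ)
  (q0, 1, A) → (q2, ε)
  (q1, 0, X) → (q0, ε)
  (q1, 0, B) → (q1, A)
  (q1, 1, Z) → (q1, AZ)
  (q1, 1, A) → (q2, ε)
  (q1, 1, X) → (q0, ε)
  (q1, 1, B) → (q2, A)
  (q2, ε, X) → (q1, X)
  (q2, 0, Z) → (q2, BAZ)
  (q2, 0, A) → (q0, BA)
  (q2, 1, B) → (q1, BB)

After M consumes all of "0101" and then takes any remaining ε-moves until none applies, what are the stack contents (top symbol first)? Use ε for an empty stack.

(q0, 0101, Z) ⊢ (q2, 101, BZ) ⊢ (q1, 01, BBZ) ⊢ (q1, 1, ABZ) ⊢ (q2, ε, BZ)
All input consumed in state q2 with stack BZ.

BZ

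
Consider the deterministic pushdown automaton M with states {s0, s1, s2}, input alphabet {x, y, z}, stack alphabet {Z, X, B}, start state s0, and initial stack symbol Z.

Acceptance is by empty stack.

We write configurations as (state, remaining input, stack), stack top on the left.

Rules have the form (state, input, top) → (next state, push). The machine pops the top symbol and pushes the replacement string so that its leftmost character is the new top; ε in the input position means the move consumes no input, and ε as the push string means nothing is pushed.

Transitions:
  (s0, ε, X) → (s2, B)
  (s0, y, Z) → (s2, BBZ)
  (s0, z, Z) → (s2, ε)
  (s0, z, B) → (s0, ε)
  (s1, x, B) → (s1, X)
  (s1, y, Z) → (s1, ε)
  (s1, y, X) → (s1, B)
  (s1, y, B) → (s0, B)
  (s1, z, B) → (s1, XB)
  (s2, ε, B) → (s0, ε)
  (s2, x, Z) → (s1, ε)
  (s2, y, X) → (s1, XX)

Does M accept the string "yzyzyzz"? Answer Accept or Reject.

(s0, yzyzyzz, Z)
  read y, top Z: go to s2, push BBZ → (s2, zyzyzz, BBZ)
  ε-move, top B: go to s0, push ε → (s0, zyzyzz, BZ)
  read z, top B: go to s0, push ε → (s0, yzyzz, Z)
  read y, top Z: go to s2, push BBZ → (s2, zyzz, BBZ)
  ε-move, top B: go to s0, push ε → (s0, zyzz, BZ)
  read z, top B: go to s0, push ε → (s0, yzz, Z)
  read y, top Z: go to s2, push BBZ → (s2, zz, BBZ)
  ε-move, top B: go to s0, push ε → (s0, zz, BZ)
  read z, top B: go to s0, push ε → (s0, z, Z)
  read z, top Z: go to s2, push ε → (s2, ε, ε)
All input consumed and the stack is empty.

Accept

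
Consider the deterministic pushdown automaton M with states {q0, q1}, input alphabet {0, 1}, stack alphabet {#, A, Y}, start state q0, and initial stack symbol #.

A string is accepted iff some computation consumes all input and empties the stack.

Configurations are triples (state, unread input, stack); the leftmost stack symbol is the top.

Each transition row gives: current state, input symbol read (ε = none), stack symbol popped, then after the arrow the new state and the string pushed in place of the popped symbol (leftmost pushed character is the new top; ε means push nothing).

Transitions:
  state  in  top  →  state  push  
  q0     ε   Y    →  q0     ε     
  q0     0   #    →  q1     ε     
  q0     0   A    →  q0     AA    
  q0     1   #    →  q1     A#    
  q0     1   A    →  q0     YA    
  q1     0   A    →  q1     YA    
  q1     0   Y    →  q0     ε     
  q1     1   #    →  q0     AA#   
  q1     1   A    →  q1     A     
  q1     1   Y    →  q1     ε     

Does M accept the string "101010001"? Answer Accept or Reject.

(q0, 101010001, #) ⊢ (q1, 01010001, A#) ⊢ (q1, 1010001, YA#) ⊢ (q1, 010001, A#) ⊢ (q1, 10001, YA#) ⊢ (q1, 0001, A#) ⊢ (q1, 001, YA#) ⊢ (q0, 01, A#) ⊢ (q0, 1, AA#) ⊢ (q0, ε, YAA#) ⊢ (q0, ε, AA#)
All input consumed; stack is AA#, not empty, and no further ε-move applies.

Reject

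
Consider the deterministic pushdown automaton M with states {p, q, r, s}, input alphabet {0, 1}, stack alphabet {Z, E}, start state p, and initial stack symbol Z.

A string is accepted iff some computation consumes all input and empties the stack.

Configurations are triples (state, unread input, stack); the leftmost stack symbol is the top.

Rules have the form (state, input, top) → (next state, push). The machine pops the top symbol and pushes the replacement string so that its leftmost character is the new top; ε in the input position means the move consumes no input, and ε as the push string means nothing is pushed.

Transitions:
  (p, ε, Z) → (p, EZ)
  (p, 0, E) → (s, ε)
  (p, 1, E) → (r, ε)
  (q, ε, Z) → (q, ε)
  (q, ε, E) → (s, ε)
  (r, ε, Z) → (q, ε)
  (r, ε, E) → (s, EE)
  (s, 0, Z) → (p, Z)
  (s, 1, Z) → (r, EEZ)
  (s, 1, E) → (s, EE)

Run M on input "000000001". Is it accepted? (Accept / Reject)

(p, 000000001, Z) ⊢ (p, 000000001, EZ) ⊢ (s, 00000001, Z) ⊢ (p, 0000001, Z) ⊢ (p, 0000001, EZ) ⊢ (s, 000001, Z) ⊢ (p, 00001, Z) ⊢ (p, 00001, EZ) ⊢ (s, 0001, Z) ⊢ (p, 001, Z) ⊢ (p, 001, EZ) ⊢ (s, 01, Z) ⊢ (p, 1, Z) ⊢ (p, 1, EZ) ⊢ (r, ε, Z) ⊢ (q, ε, ε)
All input consumed and the stack is empty.

Accept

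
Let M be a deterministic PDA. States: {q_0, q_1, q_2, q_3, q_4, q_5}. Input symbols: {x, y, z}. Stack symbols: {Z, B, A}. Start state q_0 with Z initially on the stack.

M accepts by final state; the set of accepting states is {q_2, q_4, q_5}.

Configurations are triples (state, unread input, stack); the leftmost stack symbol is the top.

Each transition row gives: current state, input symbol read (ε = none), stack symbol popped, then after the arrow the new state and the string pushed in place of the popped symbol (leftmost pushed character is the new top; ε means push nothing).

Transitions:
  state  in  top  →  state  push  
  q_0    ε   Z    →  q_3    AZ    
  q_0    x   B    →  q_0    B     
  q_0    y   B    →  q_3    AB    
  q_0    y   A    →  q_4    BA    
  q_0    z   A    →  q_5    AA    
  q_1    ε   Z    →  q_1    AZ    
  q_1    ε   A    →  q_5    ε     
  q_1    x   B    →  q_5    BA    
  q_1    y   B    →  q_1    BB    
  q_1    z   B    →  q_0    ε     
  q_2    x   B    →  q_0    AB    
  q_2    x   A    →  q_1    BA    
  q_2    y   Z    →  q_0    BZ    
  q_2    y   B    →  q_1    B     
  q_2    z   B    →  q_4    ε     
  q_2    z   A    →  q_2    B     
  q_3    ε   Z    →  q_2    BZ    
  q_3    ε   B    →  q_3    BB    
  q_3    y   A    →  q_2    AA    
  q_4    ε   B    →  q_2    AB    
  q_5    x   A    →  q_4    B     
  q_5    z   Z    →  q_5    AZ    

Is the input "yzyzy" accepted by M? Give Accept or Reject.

(q_0, yzyzy, Z)
  ε-move, top Z: go to q_3, push AZ → (q_3, yzyzy, AZ)
  read y, top A: go to q_2, push AA → (q_2, zyzy, AAZ)
  read z, top A: go to q_2, push B → (q_2, yzy, BAZ)
  read y, top B: go to q_1, push B → (q_1, zy, BAZ)
  read z, top B: go to q_0, push ε → (q_0, y, AZ)
  read y, top A: go to q_4, push BA → (q_4, ε, BAZ)
All input consumed; state q_4 ∈ F.

Accept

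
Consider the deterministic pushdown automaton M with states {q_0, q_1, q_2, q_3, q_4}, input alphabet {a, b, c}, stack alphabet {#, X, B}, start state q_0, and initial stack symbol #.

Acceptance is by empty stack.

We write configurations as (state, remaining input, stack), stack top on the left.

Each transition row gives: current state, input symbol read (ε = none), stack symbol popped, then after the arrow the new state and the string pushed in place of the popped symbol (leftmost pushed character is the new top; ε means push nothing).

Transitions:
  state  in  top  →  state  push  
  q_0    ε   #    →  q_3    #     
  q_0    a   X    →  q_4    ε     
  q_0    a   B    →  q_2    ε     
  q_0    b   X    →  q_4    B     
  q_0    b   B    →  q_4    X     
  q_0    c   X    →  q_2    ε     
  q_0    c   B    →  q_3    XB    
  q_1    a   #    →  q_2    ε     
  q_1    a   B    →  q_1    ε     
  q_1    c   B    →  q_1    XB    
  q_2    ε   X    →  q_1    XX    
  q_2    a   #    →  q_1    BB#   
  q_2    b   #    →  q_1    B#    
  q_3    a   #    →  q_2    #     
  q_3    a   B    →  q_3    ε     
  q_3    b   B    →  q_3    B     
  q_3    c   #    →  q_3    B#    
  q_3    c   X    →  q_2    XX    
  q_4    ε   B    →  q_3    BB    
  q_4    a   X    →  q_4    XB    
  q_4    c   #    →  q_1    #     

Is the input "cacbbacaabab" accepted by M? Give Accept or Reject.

(q_0, cacbbacaabab, #)
  ε-move, top #: go to q_3, push # → (q_3, cacbbacaabab, #)
  read c, top #: go to q_3, push B# → (q_3, acbbacaabab, B#)
  read a, top B: go to q_3, push ε → (q_3, cbbacaabab, #)
  read c, top #: go to q_3, push B# → (q_3, bbacaabab, B#)
  read b, top B: go to q_3, push B → (q_3, bacaabab, B#)
  read b, top B: go to q_3, push B → (q_3, acaabab, B#)
  read a, top B: go to q_3, push ε → (q_3, caabab, #)
  read c, top #: go to q_3, push B# → (q_3, aabab, B#)
  read a, top B: go to q_3, push ε → (q_3, abab, #)
  read a, top #: go to q_2, push # → (q_2, bab, #)
  read b, top #: go to q_1, push B# → (q_1, ab, B#)
  read a, top B: go to q_1, push ε → (q_1, b, #)
No transition applies at (q_1, b, #); input not fully consumed.

Reject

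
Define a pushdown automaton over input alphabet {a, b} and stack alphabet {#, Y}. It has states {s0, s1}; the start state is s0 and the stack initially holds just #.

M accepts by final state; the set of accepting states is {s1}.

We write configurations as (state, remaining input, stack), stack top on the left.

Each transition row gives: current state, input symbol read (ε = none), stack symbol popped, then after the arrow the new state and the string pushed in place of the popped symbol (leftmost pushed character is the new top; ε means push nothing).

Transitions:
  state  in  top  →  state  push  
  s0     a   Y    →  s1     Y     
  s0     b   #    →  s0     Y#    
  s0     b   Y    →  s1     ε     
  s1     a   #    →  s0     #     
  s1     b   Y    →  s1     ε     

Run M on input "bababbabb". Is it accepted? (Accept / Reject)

One accepting computation: (s0, bababbabb, #) ⊢ (s0, ababbabb, Y#) ⊢ (s1, babbabb, Y#) ⊢ (s1, abbabb, #) ⊢ (s0, bbabb, #) ⊢ (s0, babb, Y#) ⊢ (s1, abb, #) ⊢ (s0, bb, #) ⊢ (s0, b, Y#) ⊢ (s1, ε, #)
All input consumed and state s1 ∈ F.

Accept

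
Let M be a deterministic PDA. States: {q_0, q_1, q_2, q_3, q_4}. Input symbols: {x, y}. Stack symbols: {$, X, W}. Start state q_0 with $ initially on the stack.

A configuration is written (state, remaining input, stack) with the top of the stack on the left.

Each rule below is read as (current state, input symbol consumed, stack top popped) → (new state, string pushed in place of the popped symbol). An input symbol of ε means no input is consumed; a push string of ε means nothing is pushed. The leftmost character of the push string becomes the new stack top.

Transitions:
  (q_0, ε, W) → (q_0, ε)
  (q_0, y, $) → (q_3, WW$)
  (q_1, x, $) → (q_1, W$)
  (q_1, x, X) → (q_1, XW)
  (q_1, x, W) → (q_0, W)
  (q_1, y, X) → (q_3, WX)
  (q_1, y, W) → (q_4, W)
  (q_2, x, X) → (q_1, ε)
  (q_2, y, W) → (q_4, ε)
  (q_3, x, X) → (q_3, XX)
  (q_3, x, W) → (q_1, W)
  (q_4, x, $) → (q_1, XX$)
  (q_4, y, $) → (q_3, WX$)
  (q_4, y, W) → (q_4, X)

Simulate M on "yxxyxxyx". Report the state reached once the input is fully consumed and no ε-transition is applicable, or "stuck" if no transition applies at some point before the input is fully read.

(q_0, yxxyxxyx, $)
  read y, top $: go to q_3, push WW$ → (q_3, xxyxxyx, WW$)
  read x, top W: go to q_1, push W → (q_1, xyxxyx, WW$)
  read x, top W: go to q_0, push W → (q_0, yxxyx, WW$)
  ε-move, top W: go to q_0, push ε → (q_0, yxxyx, W$)
  ε-move, top W: go to q_0, push ε → (q_0, yxxyx, $)
  read y, top $: go to q_3, push WW$ → (q_3, xxyx, WW$)
  read x, top W: go to q_1, push W → (q_1, xyx, WW$)
  read x, top W: go to q_0, push W → (q_0, yx, WW$)
  ε-move, top W: go to q_0, push ε → (q_0, yx, W$)
  ε-move, top W: go to q_0, push ε → (q_0, yx, $)
  read y, top $: go to q_3, push WW$ → (q_3, x, WW$)
  read x, top W: go to q_1, push W → (q_1, ε, WW$)
All input consumed; M is in state q_1.

q_1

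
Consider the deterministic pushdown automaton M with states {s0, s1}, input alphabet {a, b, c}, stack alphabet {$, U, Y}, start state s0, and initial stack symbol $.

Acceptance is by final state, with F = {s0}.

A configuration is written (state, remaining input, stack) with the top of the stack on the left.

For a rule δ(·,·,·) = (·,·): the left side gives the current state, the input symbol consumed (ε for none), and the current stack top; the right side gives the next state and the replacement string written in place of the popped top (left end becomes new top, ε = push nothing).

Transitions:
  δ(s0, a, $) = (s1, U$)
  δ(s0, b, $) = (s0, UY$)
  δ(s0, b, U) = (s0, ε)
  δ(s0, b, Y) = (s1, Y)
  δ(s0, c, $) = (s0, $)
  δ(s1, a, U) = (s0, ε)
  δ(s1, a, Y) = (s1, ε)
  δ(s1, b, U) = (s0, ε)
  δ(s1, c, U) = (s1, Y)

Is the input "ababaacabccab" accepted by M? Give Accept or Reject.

(s0, ababaacabccab, $)
  read a, top $: go to s1, push U$ → (s1, babaacabccab, U$)
  read b, top U: go to s0, push ε → (s0, abaacabccab, $)
  read a, top $: go to s1, push U$ → (s1, baacabccab, U$)
  read b, top U: go to s0, push ε → (s0, aacabccab, $)
  read a, top $: go to s1, push U$ → (s1, acabccab, U$)
  read a, top U: go to s0, push ε → (s0, cabccab, $)
  read c, top $: go to s0, push $ → (s0, abccab, $)
  read a, top $: go to s1, push U$ → (s1, bccab, U$)
  read b, top U: go to s0, push ε → (s0, ccab, $)
  read c, top $: go to s0, push $ → (s0, cab, $)
  read c, top $: go to s0, push $ → (s0, ab, $)
  read a, top $: go to s1, push U$ → (s1, b, U$)
  read b, top U: go to s0, push ε → (s0, ε, $)
All input consumed; state s0 ∈ F.

Accept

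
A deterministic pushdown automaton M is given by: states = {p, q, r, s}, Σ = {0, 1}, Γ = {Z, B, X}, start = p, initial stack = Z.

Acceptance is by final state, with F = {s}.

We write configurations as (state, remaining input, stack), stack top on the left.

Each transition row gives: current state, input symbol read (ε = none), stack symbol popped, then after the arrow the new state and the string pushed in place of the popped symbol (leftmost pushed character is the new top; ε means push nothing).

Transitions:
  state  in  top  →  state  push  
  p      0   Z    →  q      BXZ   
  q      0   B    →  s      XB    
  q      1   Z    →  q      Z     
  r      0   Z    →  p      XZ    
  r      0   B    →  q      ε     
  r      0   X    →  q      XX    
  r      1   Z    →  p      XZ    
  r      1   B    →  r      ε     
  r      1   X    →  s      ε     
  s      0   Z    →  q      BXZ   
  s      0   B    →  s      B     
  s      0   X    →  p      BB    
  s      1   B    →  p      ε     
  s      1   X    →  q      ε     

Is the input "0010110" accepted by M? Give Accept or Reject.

Reject

(p, 0010110, Z)
  read 0, top Z: go to q, push BXZ → (q, 010110, BXZ)
  read 0, top B: go to s, push XB → (s, 10110, XBXZ)
  read 1, top X: go to q, push ε → (q, 0110, BXZ)
  read 0, top B: go to s, push XB → (s, 110, XBXZ)
  read 1, top X: go to q, push ε → (q, 10, BXZ)
No transition applies at (q, 10, BXZ); input not fully consumed.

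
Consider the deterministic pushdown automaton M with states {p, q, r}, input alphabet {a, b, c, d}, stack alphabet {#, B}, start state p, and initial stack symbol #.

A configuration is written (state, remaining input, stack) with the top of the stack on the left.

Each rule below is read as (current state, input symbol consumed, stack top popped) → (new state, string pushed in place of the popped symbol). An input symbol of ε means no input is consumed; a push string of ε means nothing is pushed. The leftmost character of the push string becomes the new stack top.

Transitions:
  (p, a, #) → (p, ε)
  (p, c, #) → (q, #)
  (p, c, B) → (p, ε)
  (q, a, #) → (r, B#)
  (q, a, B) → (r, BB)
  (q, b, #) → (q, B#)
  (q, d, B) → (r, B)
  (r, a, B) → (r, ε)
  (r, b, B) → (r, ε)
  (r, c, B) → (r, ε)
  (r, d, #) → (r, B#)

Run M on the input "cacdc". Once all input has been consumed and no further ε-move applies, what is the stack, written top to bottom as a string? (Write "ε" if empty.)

(p, cacdc, #)
  read c, top #: go to q, push # → (q, acdc, #)
  read a, top #: go to r, push B# → (r, cdc, B#)
  read c, top B: go to r, push ε → (r, dc, #)
  read d, top #: go to r, push B# → (r, c, B#)
  read c, top B: go to r, push ε → (r, ε, #)
All input consumed in state r with stack #.

#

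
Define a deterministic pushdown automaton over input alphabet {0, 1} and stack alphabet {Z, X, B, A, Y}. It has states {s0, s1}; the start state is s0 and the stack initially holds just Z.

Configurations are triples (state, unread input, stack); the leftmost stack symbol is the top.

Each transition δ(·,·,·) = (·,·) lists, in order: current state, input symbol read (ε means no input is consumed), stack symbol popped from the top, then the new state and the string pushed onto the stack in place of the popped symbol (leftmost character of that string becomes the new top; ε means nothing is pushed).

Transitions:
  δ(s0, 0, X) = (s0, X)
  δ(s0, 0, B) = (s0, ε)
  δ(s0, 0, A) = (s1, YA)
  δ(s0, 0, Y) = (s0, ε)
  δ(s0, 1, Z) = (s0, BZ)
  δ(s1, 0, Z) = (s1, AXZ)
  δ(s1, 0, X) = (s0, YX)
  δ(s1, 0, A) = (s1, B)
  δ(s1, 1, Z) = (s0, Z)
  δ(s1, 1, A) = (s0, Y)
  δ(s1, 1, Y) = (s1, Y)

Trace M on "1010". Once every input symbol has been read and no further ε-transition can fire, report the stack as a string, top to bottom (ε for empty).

(s0, 1010, Z) ⊢ (s0, 010, BZ) ⊢ (s0, 10, Z) ⊢ (s0, 0, BZ) ⊢ (s0, ε, Z)
All input consumed in state s0 with stack Z.

Z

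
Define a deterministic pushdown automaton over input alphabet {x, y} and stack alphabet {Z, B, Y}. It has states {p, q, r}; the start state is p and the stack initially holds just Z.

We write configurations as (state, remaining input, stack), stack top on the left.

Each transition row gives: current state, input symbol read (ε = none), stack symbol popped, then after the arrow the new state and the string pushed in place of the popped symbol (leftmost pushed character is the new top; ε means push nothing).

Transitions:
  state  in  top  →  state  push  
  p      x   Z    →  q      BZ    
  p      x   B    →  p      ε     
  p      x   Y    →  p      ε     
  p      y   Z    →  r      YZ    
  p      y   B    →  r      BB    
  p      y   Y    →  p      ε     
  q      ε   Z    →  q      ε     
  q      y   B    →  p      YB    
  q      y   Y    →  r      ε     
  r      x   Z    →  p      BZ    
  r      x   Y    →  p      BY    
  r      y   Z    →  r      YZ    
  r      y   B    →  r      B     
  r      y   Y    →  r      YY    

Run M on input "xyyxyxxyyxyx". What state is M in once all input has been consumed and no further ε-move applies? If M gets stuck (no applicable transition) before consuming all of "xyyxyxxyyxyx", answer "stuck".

(p, xyyxyxxyyxyx, Z) ⊢ (q, yyxyxxyyxyx, BZ) ⊢ (p, yxyxxyyxyx, YBZ) ⊢ (p, xyxxyyxyx, BZ) ⊢ (p, yxxyyxyx, Z) ⊢ (r, xxyyxyx, YZ) ⊢ (p, xyyxyx, BYZ) ⊢ (p, yyxyx, YZ) ⊢ (p, yxyx, Z) ⊢ (r, xyx, YZ) ⊢ (p, yx, BYZ) ⊢ (r, x, BBYZ)
No transition for (r, x, top B); M blocks with input x remaining.

stuck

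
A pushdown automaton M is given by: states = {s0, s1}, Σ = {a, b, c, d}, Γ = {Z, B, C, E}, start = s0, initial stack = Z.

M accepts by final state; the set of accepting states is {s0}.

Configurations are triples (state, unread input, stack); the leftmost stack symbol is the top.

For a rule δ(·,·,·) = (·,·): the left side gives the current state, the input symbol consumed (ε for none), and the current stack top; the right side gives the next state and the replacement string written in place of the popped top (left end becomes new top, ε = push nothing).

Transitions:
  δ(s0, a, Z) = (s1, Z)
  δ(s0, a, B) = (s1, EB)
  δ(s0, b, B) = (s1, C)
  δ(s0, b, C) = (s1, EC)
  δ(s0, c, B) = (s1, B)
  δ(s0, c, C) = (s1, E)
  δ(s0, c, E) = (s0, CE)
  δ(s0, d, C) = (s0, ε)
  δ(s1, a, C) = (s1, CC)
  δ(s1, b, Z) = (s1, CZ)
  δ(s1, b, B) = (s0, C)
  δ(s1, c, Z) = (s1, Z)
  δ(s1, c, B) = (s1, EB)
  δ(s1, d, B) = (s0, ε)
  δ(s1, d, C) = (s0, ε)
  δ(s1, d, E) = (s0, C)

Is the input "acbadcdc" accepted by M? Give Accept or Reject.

No computation consumes all input and reaches a final state.

Reject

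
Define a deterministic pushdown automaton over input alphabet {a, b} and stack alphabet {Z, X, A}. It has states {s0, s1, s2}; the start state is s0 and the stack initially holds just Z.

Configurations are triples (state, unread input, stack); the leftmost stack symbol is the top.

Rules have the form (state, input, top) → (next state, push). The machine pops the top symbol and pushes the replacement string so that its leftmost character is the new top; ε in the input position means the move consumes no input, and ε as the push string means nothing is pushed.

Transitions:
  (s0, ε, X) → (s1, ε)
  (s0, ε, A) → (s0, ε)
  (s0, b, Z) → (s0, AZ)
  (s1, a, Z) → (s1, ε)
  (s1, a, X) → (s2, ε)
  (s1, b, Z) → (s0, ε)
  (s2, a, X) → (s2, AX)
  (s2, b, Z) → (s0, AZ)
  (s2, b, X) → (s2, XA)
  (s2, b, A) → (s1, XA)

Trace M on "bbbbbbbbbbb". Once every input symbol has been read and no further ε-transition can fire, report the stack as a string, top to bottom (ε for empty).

Z

(s0, bbbbbbbbbbb, Z) ⊢ (s0, bbbbbbbbbb, AZ) ⊢ (s0, bbbbbbbbbb, Z) ⊢ (s0, bbbbbbbbb, AZ) ⊢ (s0, bbbbbbbbb, Z) ⊢ (s0, bbbbbbbb, AZ) ⊢ (s0, bbbbbbbb, Z) ⊢ (s0, bbbbbbb, AZ) ⊢ (s0, bbbbbbb, Z) ⊢ (s0, bbbbbb, AZ) ⊢ (s0, bbbbbb, Z) ⊢ (s0, bbbbb, AZ) ⊢ (s0, bbbbb, Z) ⊢ (s0, bbbb, AZ) ⊢ (s0, bbbb, Z) ⊢ (s0, bbb, AZ) ⊢ (s0, bbb, Z) ⊢ (s0, bb, AZ) ⊢ (s0, bb, Z) ⊢ (s0, b, AZ) ⊢ (s0, b, Z) ⊢ (s0, ε, AZ) ⊢ (s0, ε, Z)
All input consumed in state s0 with stack Z.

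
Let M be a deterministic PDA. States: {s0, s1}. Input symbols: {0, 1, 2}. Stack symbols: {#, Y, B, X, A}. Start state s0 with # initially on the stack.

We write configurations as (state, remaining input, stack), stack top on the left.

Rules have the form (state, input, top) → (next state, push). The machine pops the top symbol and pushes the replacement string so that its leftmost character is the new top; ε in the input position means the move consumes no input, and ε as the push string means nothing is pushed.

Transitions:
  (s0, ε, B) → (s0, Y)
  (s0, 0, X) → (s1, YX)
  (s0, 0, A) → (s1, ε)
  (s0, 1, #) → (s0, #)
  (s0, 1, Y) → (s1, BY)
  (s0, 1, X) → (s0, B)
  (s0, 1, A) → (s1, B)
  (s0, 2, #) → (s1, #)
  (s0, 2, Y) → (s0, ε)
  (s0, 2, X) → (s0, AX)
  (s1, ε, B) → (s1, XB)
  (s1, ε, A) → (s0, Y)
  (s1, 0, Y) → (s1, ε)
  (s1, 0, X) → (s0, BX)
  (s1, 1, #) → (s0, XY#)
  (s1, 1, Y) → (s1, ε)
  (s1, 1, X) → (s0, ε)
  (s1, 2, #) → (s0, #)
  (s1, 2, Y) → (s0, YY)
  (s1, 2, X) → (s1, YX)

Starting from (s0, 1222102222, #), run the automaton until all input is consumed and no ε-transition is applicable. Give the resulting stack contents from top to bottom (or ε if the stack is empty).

AXY#

(s0, 1222102222, #)
  read 1, top #: go to s0, push # → (s0, 222102222, #)
  read 2, top #: go to s1, push # → (s1, 22102222, #)
  read 2, top #: go to s0, push # → (s0, 2102222, #)
  read 2, top #: go to s1, push # → (s1, 102222, #)
  read 1, top #: go to s0, push XY# → (s0, 02222, XY#)
  read 0, top X: go to s1, push YX → (s1, 2222, YXY#)
  read 2, top Y: go to s0, push YY → (s0, 222, YYXY#)
  read 2, top Y: go to s0, push ε → (s0, 22, YXY#)
  read 2, top Y: go to s0, push ε → (s0, 2, XY#)
  read 2, top X: go to s0, push AX → (s0, ε, AXY#)
All input consumed in state s0 with stack AXY#.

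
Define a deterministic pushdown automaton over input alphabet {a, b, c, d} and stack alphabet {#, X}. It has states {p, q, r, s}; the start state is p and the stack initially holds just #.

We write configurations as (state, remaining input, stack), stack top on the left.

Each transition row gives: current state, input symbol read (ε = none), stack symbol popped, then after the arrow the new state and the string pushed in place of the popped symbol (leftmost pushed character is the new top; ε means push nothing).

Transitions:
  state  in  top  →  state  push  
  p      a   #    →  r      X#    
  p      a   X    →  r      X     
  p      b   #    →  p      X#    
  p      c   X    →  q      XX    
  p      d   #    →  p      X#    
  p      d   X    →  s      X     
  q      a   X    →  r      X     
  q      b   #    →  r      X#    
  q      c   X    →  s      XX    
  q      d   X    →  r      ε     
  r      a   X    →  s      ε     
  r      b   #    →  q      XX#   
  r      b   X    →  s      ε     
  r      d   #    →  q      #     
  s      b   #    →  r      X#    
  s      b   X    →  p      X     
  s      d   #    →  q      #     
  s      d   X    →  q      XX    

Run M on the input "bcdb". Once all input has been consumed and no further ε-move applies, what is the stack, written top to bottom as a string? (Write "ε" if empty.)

#

(p, bcdb, #)
  read b, top #: go to p, push X# → (p, cdb, X#)
  read c, top X: go to q, push XX → (q, db, XX#)
  read d, top X: go to r, push ε → (r, b, X#)
  read b, top X: go to s, push ε → (s, ε, #)
All input consumed in state s with stack #.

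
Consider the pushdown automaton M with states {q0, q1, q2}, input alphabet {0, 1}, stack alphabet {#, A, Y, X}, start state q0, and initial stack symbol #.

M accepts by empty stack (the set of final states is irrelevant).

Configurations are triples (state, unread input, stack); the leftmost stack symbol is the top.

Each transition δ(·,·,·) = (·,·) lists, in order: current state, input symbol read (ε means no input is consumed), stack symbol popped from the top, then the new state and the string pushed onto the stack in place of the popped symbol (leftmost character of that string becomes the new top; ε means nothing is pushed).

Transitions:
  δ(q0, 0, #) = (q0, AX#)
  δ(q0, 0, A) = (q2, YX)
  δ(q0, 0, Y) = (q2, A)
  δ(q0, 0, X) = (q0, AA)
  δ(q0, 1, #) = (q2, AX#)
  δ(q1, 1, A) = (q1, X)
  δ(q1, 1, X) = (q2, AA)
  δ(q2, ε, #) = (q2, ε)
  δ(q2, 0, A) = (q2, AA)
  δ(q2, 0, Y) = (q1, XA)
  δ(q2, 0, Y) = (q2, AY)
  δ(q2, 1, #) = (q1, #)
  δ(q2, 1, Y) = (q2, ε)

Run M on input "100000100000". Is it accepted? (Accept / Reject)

No computation consumes all input and empties the stack.

Reject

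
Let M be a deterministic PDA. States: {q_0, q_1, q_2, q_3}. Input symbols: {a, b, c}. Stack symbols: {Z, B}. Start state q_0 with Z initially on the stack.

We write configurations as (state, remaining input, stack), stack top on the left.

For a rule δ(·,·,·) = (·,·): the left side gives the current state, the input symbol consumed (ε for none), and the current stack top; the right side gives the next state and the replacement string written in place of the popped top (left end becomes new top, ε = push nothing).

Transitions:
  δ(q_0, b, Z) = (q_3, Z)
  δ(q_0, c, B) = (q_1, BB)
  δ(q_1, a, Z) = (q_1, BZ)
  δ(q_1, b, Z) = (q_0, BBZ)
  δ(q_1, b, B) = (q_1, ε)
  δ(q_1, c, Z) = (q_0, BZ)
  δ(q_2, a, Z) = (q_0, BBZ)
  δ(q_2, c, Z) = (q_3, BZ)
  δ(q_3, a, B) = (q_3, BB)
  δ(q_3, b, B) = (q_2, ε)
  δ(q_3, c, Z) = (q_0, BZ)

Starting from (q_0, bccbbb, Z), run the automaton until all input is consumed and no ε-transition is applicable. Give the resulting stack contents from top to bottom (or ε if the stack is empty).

BBZ

(q_0, bccbbb, Z) ⊢ (q_3, ccbbb, Z) ⊢ (q_0, cbbb, BZ) ⊢ (q_1, bbb, BBZ) ⊢ (q_1, bb, BZ) ⊢ (q_1, b, Z) ⊢ (q_0, ε, BBZ)
All input consumed in state q_0 with stack BBZ.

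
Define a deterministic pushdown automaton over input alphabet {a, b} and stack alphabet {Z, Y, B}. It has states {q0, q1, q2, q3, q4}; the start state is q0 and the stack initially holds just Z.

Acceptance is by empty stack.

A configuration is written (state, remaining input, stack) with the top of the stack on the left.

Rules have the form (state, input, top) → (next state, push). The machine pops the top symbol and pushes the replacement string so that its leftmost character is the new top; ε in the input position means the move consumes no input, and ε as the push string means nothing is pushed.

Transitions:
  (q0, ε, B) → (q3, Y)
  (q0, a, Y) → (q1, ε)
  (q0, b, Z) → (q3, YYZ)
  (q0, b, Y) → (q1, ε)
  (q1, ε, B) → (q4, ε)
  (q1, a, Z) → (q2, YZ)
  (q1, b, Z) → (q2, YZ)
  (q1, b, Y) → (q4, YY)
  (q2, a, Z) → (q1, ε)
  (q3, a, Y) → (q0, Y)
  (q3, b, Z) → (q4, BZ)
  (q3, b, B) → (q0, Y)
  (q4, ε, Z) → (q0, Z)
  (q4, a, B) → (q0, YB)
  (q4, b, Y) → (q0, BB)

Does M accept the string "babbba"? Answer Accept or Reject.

(q0, babbba, Z)
  read b, top Z: go to q3, push YYZ → (q3, abbba, YYZ)
  read a, top Y: go to q0, push Y → (q0, bbba, YYZ)
  read b, top Y: go to q1, push ε → (q1, bba, YZ)
  read b, top Y: go to q4, push YY → (q4, ba, YYZ)
  read b, top Y: go to q0, push BB → (q0, a, BBYZ)
  ε-move, top B: go to q3, push Y → (q3, a, YBYZ)
  read a, top Y: go to q0, push Y → (q0, ε, YBYZ)
All input consumed; stack is YBYZ, not empty, and no further ε-move applies.

Reject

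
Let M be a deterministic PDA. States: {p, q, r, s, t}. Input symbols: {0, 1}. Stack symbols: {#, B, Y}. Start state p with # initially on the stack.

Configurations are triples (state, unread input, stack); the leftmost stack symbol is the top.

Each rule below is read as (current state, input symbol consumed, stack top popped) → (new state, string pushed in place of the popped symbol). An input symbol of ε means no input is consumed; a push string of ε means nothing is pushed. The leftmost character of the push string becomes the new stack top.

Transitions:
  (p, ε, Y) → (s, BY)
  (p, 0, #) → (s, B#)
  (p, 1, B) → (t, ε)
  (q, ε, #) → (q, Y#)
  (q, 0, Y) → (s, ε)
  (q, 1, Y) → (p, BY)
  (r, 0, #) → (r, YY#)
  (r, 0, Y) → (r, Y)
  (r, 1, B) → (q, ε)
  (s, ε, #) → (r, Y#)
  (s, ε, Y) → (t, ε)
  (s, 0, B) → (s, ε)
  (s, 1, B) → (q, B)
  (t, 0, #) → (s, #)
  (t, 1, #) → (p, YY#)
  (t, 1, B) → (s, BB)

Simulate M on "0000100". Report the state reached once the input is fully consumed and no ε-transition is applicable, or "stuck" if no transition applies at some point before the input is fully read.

stuck

(p, 0000100, #)
  read 0, top #: go to s, push B# → (s, 000100, B#)
  read 0, top B: go to s, push ε → (s, 00100, #)
  ε-move, top #: go to r, push Y# → (r, 00100, Y#)
  read 0, top Y: go to r, push Y → (r, 0100, Y#)
  read 0, top Y: go to r, push Y → (r, 100, Y#)
No transition for (r, 1, top Y); M blocks with input 100 remaining.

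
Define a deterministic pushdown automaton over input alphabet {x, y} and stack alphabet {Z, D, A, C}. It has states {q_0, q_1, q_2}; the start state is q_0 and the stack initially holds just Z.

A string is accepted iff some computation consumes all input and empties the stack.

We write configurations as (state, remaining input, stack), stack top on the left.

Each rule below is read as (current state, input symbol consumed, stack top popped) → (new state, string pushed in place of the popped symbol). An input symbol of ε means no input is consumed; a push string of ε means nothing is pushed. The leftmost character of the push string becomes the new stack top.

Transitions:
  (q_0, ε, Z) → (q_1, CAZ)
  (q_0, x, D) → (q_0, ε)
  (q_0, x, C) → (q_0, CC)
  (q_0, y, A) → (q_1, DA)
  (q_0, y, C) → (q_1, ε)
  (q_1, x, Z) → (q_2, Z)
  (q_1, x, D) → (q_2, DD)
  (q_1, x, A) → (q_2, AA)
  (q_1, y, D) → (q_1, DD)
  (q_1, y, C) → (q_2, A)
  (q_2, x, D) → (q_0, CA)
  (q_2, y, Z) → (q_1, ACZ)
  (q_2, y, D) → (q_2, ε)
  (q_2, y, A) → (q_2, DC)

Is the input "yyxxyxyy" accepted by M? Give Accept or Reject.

(q_0, yyxxyxyy, Z)
  ε-move, top Z: go to q_1, push CAZ → (q_1, yyxxyxyy, CAZ)
  read y, top C: go to q_2, push A → (q_2, yxxyxyy, AAZ)
  read y, top A: go to q_2, push DC → (q_2, xxyxyy, DCAZ)
  read x, top D: go to q_0, push CA → (q_0, xyxyy, CACAZ)
  read x, top C: go to q_0, push CC → (q_0, yxyy, CCACAZ)
  read y, top C: go to q_1, push ε → (q_1, xyy, CACAZ)
No transition applies at (q_1, xyy, CACAZ); input not fully consumed.

Reject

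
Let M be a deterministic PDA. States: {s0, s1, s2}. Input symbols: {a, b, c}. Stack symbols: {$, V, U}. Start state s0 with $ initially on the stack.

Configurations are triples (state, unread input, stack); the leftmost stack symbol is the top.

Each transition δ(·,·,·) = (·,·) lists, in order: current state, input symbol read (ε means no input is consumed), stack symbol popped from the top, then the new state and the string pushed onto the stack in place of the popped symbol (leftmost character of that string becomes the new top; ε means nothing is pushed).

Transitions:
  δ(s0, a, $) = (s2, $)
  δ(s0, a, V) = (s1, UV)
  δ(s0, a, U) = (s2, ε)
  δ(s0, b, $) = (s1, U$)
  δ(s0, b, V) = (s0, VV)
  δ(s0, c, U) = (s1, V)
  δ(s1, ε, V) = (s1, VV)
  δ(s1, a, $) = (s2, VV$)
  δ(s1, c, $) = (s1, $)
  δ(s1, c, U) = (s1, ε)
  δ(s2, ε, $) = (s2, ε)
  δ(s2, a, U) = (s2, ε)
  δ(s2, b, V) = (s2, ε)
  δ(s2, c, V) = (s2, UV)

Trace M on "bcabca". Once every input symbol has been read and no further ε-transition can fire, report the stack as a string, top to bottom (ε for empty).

(s0, bcabca, $)
  read b, top $: go to s1, push U$ → (s1, cabca, U$)
  read c, top U: go to s1, push ε → (s1, abca, $)
  read a, top $: go to s2, push VV$ → (s2, bca, VV$)
  read b, top V: go to s2, push ε → (s2, ca, V$)
  read c, top V: go to s2, push UV → (s2, a, UV$)
  read a, top U: go to s2, push ε → (s2, ε, V$)
All input consumed in state s2 with stack V$.

V$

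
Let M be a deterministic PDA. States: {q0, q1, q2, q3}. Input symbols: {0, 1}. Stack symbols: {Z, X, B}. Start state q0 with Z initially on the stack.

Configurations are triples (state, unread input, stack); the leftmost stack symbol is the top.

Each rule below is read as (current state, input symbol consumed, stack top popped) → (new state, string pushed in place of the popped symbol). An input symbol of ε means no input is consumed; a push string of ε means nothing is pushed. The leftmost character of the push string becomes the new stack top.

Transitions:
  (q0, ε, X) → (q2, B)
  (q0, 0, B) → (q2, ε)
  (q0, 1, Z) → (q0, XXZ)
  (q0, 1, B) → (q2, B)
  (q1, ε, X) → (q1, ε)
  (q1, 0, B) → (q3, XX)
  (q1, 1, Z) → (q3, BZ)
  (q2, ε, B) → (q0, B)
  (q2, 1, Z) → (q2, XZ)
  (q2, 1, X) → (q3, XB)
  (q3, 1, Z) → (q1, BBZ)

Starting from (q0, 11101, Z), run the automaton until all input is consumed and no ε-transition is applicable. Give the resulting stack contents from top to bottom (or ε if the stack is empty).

(q0, 11101, Z)
  read 1, top Z: go to q0, push XXZ → (q0, 1101, XXZ)
  ε-move, top X: go to q2, push B → (q2, 1101, BXZ)
  ε-move, top B: go to q0, push B → (q0, 1101, BXZ)
  read 1, top B: go to q2, push B → (q2, 101, BXZ)
  ε-move, top B: go to q0, push B → (q0, 101, BXZ)
  read 1, top B: go to q2, push B → (q2, 01, BXZ)
  ε-move, top B: go to q0, push B → (q0, 01, BXZ)
  read 0, top B: go to q2, push ε → (q2, 1, XZ)
  read 1, top X: go to q3, push XB → (q3, ε, XBZ)
All input consumed in state q3 with stack XBZ.

XBZ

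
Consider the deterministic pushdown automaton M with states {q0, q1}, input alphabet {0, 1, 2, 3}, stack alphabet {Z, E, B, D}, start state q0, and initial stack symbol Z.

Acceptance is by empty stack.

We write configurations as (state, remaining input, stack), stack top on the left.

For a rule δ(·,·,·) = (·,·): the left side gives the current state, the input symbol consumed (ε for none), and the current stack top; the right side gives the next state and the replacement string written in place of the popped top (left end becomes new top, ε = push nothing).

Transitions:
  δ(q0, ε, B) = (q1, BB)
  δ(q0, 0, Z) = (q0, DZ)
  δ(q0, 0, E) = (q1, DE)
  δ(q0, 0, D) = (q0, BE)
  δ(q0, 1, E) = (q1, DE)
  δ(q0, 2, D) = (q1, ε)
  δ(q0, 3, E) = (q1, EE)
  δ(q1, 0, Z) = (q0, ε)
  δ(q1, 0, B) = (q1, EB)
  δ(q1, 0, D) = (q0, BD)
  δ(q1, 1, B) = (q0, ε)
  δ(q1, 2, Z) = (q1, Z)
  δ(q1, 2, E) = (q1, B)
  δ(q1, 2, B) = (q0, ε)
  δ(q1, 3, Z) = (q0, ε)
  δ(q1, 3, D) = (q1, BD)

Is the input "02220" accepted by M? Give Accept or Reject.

Accept

(q0, 02220, Z)
  read 0, top Z: go to q0, push DZ → (q0, 2220, DZ)
  read 2, top D: go to q1, push ε → (q1, 220, Z)
  read 2, top Z: go to q1, push Z → (q1, 20, Z)
  read 2, top Z: go to q1, push Z → (q1, 0, Z)
  read 0, top Z: go to q0, push ε → (q0, ε, ε)
All input consumed and the stack is empty.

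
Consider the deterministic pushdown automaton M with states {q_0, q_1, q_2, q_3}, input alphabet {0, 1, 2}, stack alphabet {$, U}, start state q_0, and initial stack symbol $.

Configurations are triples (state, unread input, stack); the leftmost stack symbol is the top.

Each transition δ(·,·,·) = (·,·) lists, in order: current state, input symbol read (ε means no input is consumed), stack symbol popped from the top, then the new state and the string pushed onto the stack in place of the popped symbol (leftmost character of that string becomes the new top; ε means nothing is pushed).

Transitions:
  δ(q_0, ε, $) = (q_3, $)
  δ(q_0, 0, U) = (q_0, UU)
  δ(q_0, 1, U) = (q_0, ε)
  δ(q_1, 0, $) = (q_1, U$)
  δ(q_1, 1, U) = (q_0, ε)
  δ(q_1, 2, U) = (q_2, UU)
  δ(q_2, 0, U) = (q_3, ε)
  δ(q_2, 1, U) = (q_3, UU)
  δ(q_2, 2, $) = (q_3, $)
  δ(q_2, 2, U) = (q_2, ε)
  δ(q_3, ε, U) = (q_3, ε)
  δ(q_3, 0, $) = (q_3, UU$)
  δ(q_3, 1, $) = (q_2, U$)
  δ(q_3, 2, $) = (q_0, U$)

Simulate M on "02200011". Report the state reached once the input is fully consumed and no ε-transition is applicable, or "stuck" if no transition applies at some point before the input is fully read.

(q_0, 02200011, $)
  ε-move, top $: go to q_3, push $ → (q_3, 02200011, $)
  read 0, top $: go to q_3, push UU$ → (q_3, 2200011, UU$)
  ε-move, top U: go to q_3, push ε → (q_3, 2200011, U$)
  ε-move, top U: go to q_3, push ε → (q_3, 2200011, $)
  read 2, top $: go to q_0, push U$ → (q_0, 200011, U$)
No transition for (q_0, 2, top U); M blocks with input 200011 remaining.

stuck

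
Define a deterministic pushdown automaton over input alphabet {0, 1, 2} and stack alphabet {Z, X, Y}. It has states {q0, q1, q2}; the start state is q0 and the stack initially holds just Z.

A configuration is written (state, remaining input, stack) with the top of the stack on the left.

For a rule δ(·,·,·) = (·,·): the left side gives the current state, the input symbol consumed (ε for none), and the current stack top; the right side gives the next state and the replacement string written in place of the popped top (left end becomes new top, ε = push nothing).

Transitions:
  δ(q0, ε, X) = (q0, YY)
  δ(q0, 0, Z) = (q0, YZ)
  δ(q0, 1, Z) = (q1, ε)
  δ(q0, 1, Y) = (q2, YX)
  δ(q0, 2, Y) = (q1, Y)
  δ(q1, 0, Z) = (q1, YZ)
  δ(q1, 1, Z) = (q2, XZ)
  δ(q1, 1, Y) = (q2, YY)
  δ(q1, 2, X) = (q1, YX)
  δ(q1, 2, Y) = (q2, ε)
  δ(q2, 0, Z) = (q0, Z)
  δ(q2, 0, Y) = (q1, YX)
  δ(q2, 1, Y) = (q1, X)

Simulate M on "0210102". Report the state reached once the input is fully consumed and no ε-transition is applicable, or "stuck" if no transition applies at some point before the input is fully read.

(q0, 0210102, Z)
  read 0, top Z: go to q0, push YZ → (q0, 210102, YZ)
  read 2, top Y: go to q1, push Y → (q1, 10102, YZ)
  read 1, top Y: go to q2, push YY → (q2, 0102, YYZ)
  read 0, top Y: go to q1, push YX → (q1, 102, YXYZ)
  read 1, top Y: go to q2, push YY → (q2, 02, YYXYZ)
  read 0, top Y: go to q1, push YX → (q1, 2, YXYXYZ)
  read 2, top Y: go to q2, push ε → (q2, ε, XYXYZ)
All input consumed; M is in state q2.

q2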